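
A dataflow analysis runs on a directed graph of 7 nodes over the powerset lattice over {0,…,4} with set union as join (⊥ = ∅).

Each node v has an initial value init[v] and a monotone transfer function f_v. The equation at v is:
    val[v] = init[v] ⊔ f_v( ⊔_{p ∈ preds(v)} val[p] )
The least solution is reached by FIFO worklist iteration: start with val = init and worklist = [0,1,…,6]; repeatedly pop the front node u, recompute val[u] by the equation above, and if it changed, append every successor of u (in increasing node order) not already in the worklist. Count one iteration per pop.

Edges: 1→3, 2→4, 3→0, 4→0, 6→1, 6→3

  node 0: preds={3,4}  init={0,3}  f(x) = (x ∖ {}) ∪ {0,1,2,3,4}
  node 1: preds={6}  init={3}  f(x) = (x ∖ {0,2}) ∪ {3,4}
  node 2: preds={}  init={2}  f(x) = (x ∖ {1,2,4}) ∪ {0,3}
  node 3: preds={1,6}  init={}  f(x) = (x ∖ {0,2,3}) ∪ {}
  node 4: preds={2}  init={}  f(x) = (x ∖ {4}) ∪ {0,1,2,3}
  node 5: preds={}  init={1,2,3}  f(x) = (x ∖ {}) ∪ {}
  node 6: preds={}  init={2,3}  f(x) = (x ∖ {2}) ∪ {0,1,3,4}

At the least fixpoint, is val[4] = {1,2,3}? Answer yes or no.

no

Iteration log — 11 steps:
  step 1. node 0  ⊔preds={}  new={0,1,2,3,4}  old={0,3}  +wl: 
  step 2. node 1  ⊔preds={2,3}  new={3,4}  old={3}  +wl: 
  step 3. node 2  ⊔preds={}  new={0,2,3}  old={2}  +wl: 
  step 4. node 3  ⊔preds={2,3,4}  new={4}  old={}  +wl: 0
  step 5. node 4  ⊔preds={0,2,3}  new={0,1,2,3}  old={}  +wl: 
  step 6. node 5  ⊔preds={}  new={1,2,3}  stable
  step 7. node 6  ⊔preds={}  new={0,1,2,3,4}  old={2,3}  +wl: 1,3
  step 8. node 0  ⊔preds={0,1,2,3,4}  new={0,1,2,3,4}  stable
  step 9. node 1  ⊔preds={0,1,2,3,4}  new={1,3,4}  old={3,4}  +wl: 
  step 10. node 3  ⊔preds={0,1,2,3,4}  new={1,4}  old={4}  +wl: 0
  step 11. node 0  ⊔preds={0,1,2,3,4}  new={0,1,2,3,4}  stable

Least fixpoint reached:
  node 0: {0,1,2,3,4}
  node 1: {1,3,4}
  node 2: {0,2,3}
  node 3: {1,4}
  node 4: {0,1,2,3}
  node 5: {1,2,3}
  node 6: {0,1,2,3,4}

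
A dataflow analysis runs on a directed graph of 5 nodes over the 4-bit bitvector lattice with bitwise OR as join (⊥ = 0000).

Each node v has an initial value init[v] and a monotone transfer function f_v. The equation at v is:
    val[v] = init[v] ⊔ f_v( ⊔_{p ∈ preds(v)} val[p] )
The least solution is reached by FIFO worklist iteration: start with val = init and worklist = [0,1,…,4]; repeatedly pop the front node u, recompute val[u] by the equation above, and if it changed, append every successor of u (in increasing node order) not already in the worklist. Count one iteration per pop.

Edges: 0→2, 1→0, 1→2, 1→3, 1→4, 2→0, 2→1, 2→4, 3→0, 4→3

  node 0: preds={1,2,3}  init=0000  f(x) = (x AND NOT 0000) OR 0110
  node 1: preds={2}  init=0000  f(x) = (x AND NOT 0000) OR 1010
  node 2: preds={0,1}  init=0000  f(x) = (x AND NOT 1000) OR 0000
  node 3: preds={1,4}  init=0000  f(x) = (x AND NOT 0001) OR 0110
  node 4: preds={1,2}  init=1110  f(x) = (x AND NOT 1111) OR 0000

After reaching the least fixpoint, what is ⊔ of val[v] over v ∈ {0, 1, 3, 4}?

1110

Worklist (11 pops):
  #1 pop 0: in=0000 → 0110 (was 0000); enqueue []
  #2 pop 1: in=0000 → 1010 (was 0000); enqueue [0]
  #3 pop 2: in=1110 → 0110 (was 0000); enqueue [1]
  #4 pop 3: in=1110 → 1110 (was 0000); enqueue []
  #5 pop 4: in=1110 → 1110 (no change)
  #6 pop 0: in=1110 → 1110 (was 0110); enqueue [2]
  #7 pop 1: in=0110 → 1110 (was 1010); enqueue [0,3,4]
  #8 pop 2: in=1110 → 0110 (no change)
  #9 pop 0: in=1110 → 1110 (no change)
  #10 pop 3: in=1110 → 1110 (no change)
  #11 pop 4: in=1110 → 1110 (no change)

Fixpoint:
  val[0] = 1110
  val[1] = 1110
  val[2] = 0110
  val[3] = 1110
  val[4] = 1110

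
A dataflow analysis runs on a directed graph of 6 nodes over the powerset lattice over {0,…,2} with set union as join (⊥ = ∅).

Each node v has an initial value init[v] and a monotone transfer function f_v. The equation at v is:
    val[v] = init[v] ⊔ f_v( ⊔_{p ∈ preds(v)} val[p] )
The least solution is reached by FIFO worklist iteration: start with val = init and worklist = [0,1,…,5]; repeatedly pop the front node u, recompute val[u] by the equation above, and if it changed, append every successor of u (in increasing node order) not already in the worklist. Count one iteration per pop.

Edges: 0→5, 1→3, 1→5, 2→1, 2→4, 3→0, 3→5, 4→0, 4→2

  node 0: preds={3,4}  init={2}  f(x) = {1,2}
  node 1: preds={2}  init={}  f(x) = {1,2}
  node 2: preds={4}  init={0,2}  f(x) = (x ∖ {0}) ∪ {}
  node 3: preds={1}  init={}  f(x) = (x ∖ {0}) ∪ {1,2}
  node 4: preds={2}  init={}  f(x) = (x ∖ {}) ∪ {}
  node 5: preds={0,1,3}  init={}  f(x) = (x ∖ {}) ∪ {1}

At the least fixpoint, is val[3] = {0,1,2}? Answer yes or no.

no

Iteration log — 8 steps:
  step 1. node 0  ⊔preds={}  new={1,2}  old={2}  +wl: 
  step 2. node 1  ⊔preds={0,2}  new={1,2}  old={}  +wl: 
  step 3. node 2  ⊔preds={}  new={0,2}  stable
  step 4. node 3  ⊔preds={1,2}  new={1,2}  old={}  +wl: 0
  step 5. node 4  ⊔preds={0,2}  new={0,2}  old={}  +wl: 2
  step 6. node 5  ⊔preds={1,2}  new={1,2}  old={}  +wl: 
  step 7. node 0  ⊔preds={0,1,2}  new={1,2}  stable
  step 8. node 2  ⊔preds={0,2}  new={0,2}  stable

Least fixpoint reached:
  node 0: {1,2}
  node 1: {1,2}
  node 2: {0,2}
  node 3: {1,2}
  node 4: {0,2}
  node 5: {1,2}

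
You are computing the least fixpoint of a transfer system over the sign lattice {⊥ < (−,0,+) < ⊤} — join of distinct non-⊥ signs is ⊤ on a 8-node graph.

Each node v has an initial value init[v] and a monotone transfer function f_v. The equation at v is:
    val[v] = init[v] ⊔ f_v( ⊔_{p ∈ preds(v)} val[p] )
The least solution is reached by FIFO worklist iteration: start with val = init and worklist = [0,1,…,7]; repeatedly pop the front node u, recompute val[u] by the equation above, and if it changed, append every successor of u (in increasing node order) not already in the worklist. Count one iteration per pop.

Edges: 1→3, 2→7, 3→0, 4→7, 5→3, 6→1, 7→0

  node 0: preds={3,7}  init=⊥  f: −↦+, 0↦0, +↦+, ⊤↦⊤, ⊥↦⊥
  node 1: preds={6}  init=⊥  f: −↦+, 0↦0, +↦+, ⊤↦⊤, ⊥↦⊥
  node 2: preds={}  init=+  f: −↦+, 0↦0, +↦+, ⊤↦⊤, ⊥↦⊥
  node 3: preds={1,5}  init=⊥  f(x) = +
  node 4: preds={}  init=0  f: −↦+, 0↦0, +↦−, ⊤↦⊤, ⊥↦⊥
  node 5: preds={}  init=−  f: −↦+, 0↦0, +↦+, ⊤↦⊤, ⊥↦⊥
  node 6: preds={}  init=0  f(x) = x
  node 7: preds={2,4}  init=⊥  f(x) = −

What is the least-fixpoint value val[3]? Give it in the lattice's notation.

Trace (9 dequeues):
  [1] u=0 | in ⊥ | out ⊥ | ==
  [2] u=1 | in 0 | out 0 | prev ⊥ | push {}
  [3] u=2 | in ⊥ | out + | ==
  [4] u=3 | in ⊤ | out + | prev ⊥ | push {0}
  [5] u=4 | in ⊥ | out 0 | ==
  [6] u=5 | in ⊥ | out − | ==
  [7] u=6 | in ⊥ | out 0 | ==
  [8] u=7 | in ⊤ | out − | prev ⊥ | push {}
  [9] u=0 | in ⊤ | out ⊤ | prev ⊥ | push {}

Converged values:
  [0] ⊤
  [1] 0
  [2] +
  [3] +
  [4] 0
  [5] −
  [6] 0
  [7] −

+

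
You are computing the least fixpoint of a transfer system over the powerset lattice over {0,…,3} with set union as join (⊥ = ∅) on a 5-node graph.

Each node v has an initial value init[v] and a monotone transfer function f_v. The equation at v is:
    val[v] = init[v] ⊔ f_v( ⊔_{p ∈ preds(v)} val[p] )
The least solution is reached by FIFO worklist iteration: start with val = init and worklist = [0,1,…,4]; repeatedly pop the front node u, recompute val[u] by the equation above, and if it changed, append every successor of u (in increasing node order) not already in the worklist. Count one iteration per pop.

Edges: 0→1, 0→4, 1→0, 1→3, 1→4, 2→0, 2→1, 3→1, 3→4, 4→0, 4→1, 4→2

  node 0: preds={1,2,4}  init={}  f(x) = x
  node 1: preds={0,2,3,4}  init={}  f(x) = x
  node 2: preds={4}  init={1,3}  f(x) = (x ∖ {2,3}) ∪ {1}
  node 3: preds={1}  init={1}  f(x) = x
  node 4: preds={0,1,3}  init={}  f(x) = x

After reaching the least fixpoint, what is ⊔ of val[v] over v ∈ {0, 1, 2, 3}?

{1,3}

Trace (8 dequeues):
  [1] u=0 | in {1,3} | out {1,3} | prev {} | push {}
  [2] u=1 | in {1,3} | out {1,3} | prev {} | push {0}
  [3] u=2 | in {} | out {1,3} | ==
  [4] u=3 | in {1,3} | out {1,3} | prev {1} | push {1}
  [5] u=4 | in {1,3} | out {1,3} | prev {} | push {2}
  [6] u=0 | in {1,3} | out {1,3} | ==
  [7] u=1 | in {1,3} | out {1,3} | ==
  [8] u=2 | in {1,3} | out {1,3} | ==

Converged values:
  [0] {1,3}
  [1] {1,3}
  [2] {1,3}
  [3] {1,3}
  [4] {1,3}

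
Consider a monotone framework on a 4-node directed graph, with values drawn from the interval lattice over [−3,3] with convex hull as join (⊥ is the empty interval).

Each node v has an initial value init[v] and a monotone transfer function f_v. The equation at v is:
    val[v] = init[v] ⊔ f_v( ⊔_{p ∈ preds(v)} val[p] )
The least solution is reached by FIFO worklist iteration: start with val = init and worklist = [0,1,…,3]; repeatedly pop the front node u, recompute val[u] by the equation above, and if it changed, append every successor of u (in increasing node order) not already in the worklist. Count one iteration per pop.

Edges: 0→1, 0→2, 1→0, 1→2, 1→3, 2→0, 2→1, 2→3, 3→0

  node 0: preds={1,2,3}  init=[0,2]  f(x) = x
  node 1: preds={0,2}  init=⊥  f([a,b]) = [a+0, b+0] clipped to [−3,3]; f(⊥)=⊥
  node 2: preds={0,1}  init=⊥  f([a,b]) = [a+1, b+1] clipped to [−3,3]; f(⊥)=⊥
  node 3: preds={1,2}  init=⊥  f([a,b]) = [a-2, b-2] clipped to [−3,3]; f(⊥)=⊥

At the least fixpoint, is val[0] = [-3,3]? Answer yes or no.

yes

Iteration log — 16 steps:
  step 1. node 0  ⊔preds=⊥  new=[0,2]  stable
  step 2. node 1  ⊔preds=[0,2]  new=[0,2]  old=⊥  +wl: 0
  step 3. node 2  ⊔preds=[0,2]  new=[1,3]  old=⊥  +wl: 1
  step 4. node 3  ⊔preds=[0,3]  new=[-2,1]  old=⊥  +wl: 
  step 5. node 0  ⊔preds=[-2,3]  new=[-2,3]  old=[0,2]  +wl: 2
  step 6. node 1  ⊔preds=[-2,3]  new=[-2,3]  old=[0,2]  +wl: 0,3
  step 7. node 2  ⊔preds=[-2,3]  new=[-1,3]  old=[1,3]  +wl: 1
  step 8. node 0  ⊔preds=[-2,3]  new=[-2,3]  stable
  step 9. node 3  ⊔preds=[-2,3]  new=[-3,1]  old=[-2,1]  +wl: 0
  step 10. node 1  ⊔preds=[-2,3]  new=[-2,3]  stable
  step 11. node 0  ⊔preds=[-3,3]  new=[-3,3]  old=[-2,3]  +wl: 1,2
  step 12. node 1  ⊔preds=[-3,3]  new=[-3,3]  old=[-2,3]  +wl: 0,3
  step 13. node 2  ⊔preds=[-3,3]  new=[-2,3]  old=[-1,3]  +wl: 1
  step 14. node 0  ⊔preds=[-3,3]  new=[-3,3]  stable
  step 15. node 3  ⊔preds=[-3,3]  new=[-3,1]  stable
  step 16. node 1  ⊔preds=[-3,3]  new=[-3,3]  stable

Least fixpoint reached:
  node 0: [-3,3]
  node 1: [-3,3]
  node 2: [-2,3]
  node 3: [-3,1]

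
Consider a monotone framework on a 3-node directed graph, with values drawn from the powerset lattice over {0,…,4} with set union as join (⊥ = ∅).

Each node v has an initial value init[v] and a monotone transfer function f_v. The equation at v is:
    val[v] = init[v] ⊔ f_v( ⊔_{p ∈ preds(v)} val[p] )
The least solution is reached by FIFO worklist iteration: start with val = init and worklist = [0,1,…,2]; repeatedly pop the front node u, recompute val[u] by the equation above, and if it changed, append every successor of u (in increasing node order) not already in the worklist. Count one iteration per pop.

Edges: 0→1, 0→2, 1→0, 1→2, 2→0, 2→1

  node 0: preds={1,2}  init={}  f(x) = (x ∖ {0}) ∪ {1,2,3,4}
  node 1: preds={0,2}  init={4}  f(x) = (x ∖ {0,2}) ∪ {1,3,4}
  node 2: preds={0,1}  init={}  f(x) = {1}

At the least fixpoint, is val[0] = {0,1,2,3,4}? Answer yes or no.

no

Iteration log — 5 steps:
  step 1. node 0  ⊔preds={4}  new={1,2,3,4}  old={}  +wl: 
  step 2. node 1  ⊔preds={1,2,3,4}  new={1,3,4}  old={4}  +wl: 0
  step 3. node 2  ⊔preds={1,2,3,4}  new={1}  old={}  +wl: 1
  step 4. node 0  ⊔preds={1,3,4}  new={1,2,3,4}  stable
  step 5. node 1  ⊔preds={1,2,3,4}  new={1,3,4}  stable

Least fixpoint reached:
  node 0: {1,2,3,4}
  node 1: {1,3,4}
  node 2: {1}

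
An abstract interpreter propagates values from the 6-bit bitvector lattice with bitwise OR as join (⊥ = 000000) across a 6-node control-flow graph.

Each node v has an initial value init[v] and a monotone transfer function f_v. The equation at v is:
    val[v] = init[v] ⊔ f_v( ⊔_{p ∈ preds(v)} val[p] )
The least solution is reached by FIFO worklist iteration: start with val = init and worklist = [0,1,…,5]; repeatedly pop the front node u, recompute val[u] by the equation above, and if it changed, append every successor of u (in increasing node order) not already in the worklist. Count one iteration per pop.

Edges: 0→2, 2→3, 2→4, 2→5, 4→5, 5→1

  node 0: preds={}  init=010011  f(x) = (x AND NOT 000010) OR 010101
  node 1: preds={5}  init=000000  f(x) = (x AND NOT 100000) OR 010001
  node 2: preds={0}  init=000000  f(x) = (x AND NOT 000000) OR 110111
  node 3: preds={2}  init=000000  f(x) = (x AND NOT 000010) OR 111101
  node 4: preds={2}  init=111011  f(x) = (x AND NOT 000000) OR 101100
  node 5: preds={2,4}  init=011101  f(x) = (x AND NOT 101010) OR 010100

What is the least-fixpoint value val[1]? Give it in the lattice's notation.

Trace (6 dequeues):
  [1] u=0 | in 000000 | out 010111 | prev 010011 | push {}
  [2] u=1 | in 011101 | out 011101 | prev 000000 | push {}
  [3] u=2 | in 010111 | out 110111 | prev 000000 | push {}
  [4] u=3 | in 110111 | out 111101 | prev 000000 | push {}
  [5] u=4 | in 110111 | out 111111 | prev 111011 | push {}
  [6] u=5 | in 111111 | out 011101 | ==

Converged values:
  [0] 010111
  [1] 011101
  [2] 110111
  [3] 111101
  [4] 111111
  [5] 011101

011101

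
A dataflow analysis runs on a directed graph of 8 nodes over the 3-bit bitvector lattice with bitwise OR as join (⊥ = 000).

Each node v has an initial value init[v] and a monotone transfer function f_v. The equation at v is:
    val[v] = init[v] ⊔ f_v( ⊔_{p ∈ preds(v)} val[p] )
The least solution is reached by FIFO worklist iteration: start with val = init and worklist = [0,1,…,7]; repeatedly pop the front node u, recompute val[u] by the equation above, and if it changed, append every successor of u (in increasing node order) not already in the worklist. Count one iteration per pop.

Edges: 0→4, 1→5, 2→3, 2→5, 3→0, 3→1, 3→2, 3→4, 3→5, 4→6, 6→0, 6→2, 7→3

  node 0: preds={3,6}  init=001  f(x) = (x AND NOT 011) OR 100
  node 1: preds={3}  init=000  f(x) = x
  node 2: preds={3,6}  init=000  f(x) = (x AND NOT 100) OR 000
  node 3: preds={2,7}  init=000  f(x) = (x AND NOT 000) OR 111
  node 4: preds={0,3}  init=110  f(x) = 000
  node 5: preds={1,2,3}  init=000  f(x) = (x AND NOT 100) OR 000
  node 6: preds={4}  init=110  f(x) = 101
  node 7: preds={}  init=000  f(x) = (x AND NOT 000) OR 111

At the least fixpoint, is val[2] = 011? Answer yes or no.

Worklist (13 pops):
  #1 pop 0: in=110 → 101 (was 001); enqueue []
  #2 pop 1: in=000 → 000 (no change)
  #3 pop 2: in=110 → 010 (was 000); enqueue []
  #4 pop 3: in=010 → 111 (was 000); enqueue [0,1,2]
  #5 pop 4: in=111 → 110 (no change)
  #6 pop 5: in=111 → 011 (was 000); enqueue []
  #7 pop 6: in=110 → 111 (was 110); enqueue []
  #8 pop 7: in=000 → 111 (was 000); enqueue [3]
  #9 pop 0: in=111 → 101 (no change)
  #10 pop 1: in=111 → 111 (was 000); enqueue [5]
  #11 pop 2: in=111 → 011 (was 010); enqueue []
  #12 pop 3: in=111 → 111 (no change)
  #13 pop 5: in=111 → 011 (no change)

Fixpoint:
  val[0] = 101
  val[1] = 111
  val[2] = 011
  val[3] = 111
  val[4] = 110
  val[5] = 011
  val[6] = 111
  val[7] = 111

yes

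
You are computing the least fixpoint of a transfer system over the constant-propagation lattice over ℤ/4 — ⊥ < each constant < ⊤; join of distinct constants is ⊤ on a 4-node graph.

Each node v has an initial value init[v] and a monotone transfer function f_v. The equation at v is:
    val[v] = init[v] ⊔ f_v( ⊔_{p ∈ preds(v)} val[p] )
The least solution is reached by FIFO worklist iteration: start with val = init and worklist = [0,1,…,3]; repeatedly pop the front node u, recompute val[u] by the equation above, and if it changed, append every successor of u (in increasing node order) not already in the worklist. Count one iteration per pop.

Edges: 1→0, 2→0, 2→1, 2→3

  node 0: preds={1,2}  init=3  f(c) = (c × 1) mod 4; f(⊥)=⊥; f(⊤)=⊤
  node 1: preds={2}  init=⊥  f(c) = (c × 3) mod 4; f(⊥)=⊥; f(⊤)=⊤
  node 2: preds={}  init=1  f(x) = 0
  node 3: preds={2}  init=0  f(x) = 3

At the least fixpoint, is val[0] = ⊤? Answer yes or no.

yes

Worklist (7 pops):
  #1 pop 0: in=1 → ⊤ (was 3); enqueue []
  #2 pop 1: in=1 → 3 (was ⊥); enqueue [0]
  #3 pop 2: in=⊥ → ⊤ (was 1); enqueue [1]
  #4 pop 3: in=⊤ → ⊤ (was 0); enqueue []
  #5 pop 0: in=⊤ → ⊤ (no change)
  #6 pop 1: in=⊤ → ⊤ (was 3); enqueue [0]
  #7 pop 0: in=⊤ → ⊤ (no change)

Fixpoint:
  val[0] = ⊤
  val[1] = ⊤
  val[2] = ⊤
  val[3] = ⊤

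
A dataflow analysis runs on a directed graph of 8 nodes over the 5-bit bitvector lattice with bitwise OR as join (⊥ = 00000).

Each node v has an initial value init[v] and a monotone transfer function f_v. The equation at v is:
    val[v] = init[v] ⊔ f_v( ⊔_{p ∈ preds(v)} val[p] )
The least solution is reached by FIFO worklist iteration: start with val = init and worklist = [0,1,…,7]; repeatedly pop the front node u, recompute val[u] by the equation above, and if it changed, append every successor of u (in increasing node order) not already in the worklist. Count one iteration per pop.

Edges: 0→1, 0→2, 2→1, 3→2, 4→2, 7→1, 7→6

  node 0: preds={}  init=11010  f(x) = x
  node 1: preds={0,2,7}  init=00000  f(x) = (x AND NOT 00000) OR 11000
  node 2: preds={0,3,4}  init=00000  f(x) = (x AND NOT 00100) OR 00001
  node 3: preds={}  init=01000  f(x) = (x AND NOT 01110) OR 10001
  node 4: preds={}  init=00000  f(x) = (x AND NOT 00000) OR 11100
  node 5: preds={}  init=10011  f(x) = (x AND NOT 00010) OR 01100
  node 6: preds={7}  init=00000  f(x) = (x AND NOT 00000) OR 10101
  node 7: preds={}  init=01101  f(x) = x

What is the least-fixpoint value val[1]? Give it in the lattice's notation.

Trace (10 dequeues):
  [1] u=0 | in 00000 | out 11010 | ==
  [2] u=1 | in 11111 | out 11111 | prev 00000 | push {}
  [3] u=2 | in 11010 | out 11011 | prev 00000 | push {1}
  [4] u=3 | in 00000 | out 11001 | prev 01000 | push {2}
  [5] u=4 | in 00000 | out 11100 | prev 00000 | push {}
  [6] u=5 | in 00000 | out 11111 | prev 10011 | push {}
  [7] u=6 | in 01101 | out 11101 | prev 00000 | push {}
  [8] u=7 | in 00000 | out 01101 | ==
  [9] u=1 | in 11111 | out 11111 | ==
  [10] u=2 | in 11111 | out 11011 | ==

Converged values:
  [0] 11010
  [1] 11111
  [2] 11011
  [3] 11001
  [4] 11100
  [5] 11111
  [6] 11101
  [7] 01101

11111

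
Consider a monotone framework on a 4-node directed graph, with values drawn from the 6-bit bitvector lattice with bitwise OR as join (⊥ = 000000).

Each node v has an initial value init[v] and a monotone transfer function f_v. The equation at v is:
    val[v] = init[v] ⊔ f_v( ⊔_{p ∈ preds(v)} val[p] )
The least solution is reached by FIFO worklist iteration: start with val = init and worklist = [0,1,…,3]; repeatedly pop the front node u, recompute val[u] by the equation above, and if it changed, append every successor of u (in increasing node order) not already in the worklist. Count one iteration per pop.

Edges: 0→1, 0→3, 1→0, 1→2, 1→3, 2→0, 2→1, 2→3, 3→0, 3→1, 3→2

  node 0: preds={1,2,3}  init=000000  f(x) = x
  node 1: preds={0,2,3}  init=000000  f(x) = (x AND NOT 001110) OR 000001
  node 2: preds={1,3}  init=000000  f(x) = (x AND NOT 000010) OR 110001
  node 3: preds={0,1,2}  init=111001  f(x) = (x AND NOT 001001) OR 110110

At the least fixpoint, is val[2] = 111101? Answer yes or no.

yes

Worklist (10 pops):
  #1 pop 0: in=111001 → 111001 (was 000000); enqueue []
  #2 pop 1: in=111001 → 110001 (was 000000); enqueue [0]
  #3 pop 2: in=111001 → 111001 (was 000000); enqueue [1]
  #4 pop 3: in=111001 → 111111 (was 111001); enqueue [2]
  #5 pop 0: in=111111 → 111111 (was 111001); enqueue [3]
  #6 pop 1: in=111111 → 110001 (no change)
  #7 pop 2: in=111111 → 111101 (was 111001); enqueue [0,1]
  #8 pop 3: in=111111 → 111111 (no change)
  #9 pop 0: in=111111 → 111111 (no change)
  #10 pop 1: in=111111 → 110001 (no change)

Fixpoint:
  val[0] = 111111
  val[1] = 110001
  val[2] = 111101
  val[3] = 111111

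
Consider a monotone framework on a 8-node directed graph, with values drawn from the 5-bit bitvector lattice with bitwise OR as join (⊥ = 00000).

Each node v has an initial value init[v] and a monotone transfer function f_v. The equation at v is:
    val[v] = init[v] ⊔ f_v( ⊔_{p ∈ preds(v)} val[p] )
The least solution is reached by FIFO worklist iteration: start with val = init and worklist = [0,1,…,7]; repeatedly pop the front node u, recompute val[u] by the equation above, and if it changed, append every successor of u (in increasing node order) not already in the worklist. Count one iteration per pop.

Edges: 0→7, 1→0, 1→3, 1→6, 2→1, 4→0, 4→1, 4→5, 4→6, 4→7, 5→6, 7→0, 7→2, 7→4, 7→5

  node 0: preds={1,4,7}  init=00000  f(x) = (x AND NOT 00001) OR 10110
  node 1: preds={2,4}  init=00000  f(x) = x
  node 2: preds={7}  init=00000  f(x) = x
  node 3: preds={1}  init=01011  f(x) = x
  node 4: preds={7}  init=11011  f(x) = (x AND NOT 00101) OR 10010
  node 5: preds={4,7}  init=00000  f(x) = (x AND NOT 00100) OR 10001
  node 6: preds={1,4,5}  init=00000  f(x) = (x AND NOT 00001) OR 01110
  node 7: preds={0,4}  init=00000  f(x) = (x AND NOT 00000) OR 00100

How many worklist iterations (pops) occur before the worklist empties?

Iteration log — 16 steps:
  step 1. node 0  ⊔preds=11011  new=11110  old=00000  +wl: 
  step 2. node 1  ⊔preds=11011  new=11011  old=00000  +wl: 0
  step 3. node 2  ⊔preds=00000  new=00000  stable
  step 4. node 3  ⊔preds=11011  new=11011  old=01011  +wl: 
  step 5. node 4  ⊔preds=00000  new=11011  stable
  step 6. node 5  ⊔preds=11011  new=11011  old=00000  +wl: 
  step 7. node 6  ⊔preds=11011  new=11110  old=00000  +wl: 
  step 8. node 7  ⊔preds=11111  new=11111  old=00000  +wl: 2,4,5
  step 9. node 0  ⊔preds=11111  new=11110  stable
  step 10. node 2  ⊔preds=11111  new=11111  old=00000  +wl: 1
  step 11. node 4  ⊔preds=11111  new=11011  stable
  step 12. node 5  ⊔preds=11111  new=11011  stable
  step 13. node 1  ⊔preds=11111  new=11111  old=11011  +wl: 0,3,6
  step 14. node 0  ⊔preds=11111  new=11110  stable
  step 15. node 3  ⊔preds=11111  new=11111  old=11011  +wl: 
  step 16. node 6  ⊔preds=11111  new=11110  stable

Least fixpoint reached:
  node 0: 11110
  node 1: 11111
  node 2: 11111
  node 3: 11111
  node 4: 11011
  node 5: 11011
  node 6: 11110
  node 7: 11111

16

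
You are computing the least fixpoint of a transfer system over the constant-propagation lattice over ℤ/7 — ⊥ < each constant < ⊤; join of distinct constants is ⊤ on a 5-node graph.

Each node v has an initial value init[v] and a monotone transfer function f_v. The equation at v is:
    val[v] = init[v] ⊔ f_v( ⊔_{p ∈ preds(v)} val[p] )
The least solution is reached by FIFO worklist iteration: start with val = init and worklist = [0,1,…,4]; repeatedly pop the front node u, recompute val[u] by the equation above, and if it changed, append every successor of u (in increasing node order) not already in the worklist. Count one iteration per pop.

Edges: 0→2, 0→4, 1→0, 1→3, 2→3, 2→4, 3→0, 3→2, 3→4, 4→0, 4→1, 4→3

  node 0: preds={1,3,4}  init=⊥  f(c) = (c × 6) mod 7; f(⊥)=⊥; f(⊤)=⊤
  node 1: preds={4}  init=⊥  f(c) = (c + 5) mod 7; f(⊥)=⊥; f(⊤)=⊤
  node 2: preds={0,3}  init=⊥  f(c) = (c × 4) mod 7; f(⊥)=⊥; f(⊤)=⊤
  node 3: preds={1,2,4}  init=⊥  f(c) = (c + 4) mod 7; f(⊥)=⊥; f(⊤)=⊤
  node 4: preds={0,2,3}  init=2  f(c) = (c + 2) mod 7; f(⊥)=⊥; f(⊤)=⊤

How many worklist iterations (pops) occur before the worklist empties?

11

Trace (11 dequeues):
  [1] u=0 | in 2 | out 5 | prev ⊥ | push {}
  [2] u=1 | in 2 | out 0 | prev ⊥ | push {0}
  [3] u=2 | in 5 | out 6 | prev ⊥ | push {}
  [4] u=3 | in ⊤ | out ⊤ | prev ⊥ | push {2}
  [5] u=4 | in ⊤ | out ⊤ | prev 2 | push {1,3}
  [6] u=0 | in ⊤ | out ⊤ | prev 5 | push {4}
  [7] u=2 | in ⊤ | out ⊤ | prev 6 | push {}
  [8] u=1 | in ⊤ | out ⊤ | prev 0 | push {0}
  [9] u=3 | in ⊤ | out ⊤ | ==
  [10] u=4 | in ⊤ | out ⊤ | ==
  [11] u=0 | in ⊤ | out ⊤ | ==

Converged values:
  [0] ⊤
  [1] ⊤
  [2] ⊤
  [3] ⊤
  [4] ⊤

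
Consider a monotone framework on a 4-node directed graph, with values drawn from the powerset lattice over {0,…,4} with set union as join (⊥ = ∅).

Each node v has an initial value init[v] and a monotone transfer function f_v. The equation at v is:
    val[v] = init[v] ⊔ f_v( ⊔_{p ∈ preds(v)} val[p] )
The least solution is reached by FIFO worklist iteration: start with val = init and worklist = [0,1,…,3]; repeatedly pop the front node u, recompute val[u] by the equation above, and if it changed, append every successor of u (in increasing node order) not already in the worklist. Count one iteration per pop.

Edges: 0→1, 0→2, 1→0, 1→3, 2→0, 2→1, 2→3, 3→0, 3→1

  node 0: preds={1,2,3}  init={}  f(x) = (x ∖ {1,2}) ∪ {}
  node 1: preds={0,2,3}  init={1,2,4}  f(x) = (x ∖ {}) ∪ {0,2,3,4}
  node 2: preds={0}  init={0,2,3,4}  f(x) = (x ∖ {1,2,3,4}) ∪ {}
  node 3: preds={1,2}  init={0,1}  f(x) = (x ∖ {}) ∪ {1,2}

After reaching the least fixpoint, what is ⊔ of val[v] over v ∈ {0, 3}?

{0,1,2,3,4}

Trace (6 dequeues):
  [1] u=0 | in {0,1,2,3,4} | out {0,3,4} | prev {} | push {}
  [2] u=1 | in {0,1,2,3,4} | out {0,1,2,3,4} | prev {1,2,4} | push {0}
  [3] u=2 | in {0,3,4} | out {0,2,3,4} | ==
  [4] u=3 | in {0,1,2,3,4} | out {0,1,2,3,4} | prev {0,1} | push {1}
  [5] u=0 | in {0,1,2,3,4} | out {0,3,4} | ==
  [6] u=1 | in {0,1,2,3,4} | out {0,1,2,3,4} | ==

Converged values:
  [0] {0,3,4}
  [1] {0,1,2,3,4}
  [2] {0,2,3,4}
  [3] {0,1,2,3,4}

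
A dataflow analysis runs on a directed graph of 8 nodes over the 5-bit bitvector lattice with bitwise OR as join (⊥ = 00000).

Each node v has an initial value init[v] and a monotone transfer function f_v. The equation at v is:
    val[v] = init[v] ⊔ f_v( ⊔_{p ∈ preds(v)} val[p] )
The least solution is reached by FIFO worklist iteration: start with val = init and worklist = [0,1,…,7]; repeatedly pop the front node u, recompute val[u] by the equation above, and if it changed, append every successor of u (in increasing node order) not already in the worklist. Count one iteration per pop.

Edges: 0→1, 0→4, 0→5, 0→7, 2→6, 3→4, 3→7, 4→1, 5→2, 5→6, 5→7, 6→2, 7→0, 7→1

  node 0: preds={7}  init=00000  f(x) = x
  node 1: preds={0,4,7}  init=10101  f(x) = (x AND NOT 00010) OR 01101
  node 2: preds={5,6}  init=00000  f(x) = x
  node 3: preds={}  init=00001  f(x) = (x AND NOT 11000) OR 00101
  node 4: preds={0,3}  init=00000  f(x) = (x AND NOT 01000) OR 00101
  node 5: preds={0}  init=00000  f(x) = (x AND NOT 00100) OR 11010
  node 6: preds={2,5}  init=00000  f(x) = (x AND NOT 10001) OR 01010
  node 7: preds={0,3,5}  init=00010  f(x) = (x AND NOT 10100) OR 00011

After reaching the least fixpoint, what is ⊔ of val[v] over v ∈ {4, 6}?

Trace (18 dequeues):
  [1] u=0 | in 00010 | out 00010 | prev 00000 | push {}
  [2] u=1 | in 00010 | out 11101 | prev 10101 | push {}
  [3] u=2 | in 00000 | out 00000 | ==
  [4] u=3 | in 00000 | out 00101 | prev 00001 | push {}
  [5] u=4 | in 00111 | out 00111 | prev 00000 | push {1}
  [6] u=5 | in 00010 | out 11010 | prev 00000 | push {2}
  [7] u=6 | in 11010 | out 01010 | prev 00000 | push {}
  [8] u=7 | in 11111 | out 01011 | prev 00010 | push {0}
  [9] u=1 | in 01111 | out 11101 | ==
  [10] u=2 | in 11010 | out 11010 | prev 00000 | push {6}
  [11] u=0 | in 01011 | out 01011 | prev 00010 | push {1,4,5,7}
  [12] u=6 | in 11010 | out 01010 | ==
  [13] u=1 | in 01111 | out 11101 | ==
  [14] u=4 | in 01111 | out 00111 | ==
  [15] u=5 | in 01011 | out 11011 | prev 11010 | push {2,6}
  [16] u=7 | in 11111 | out 01011 | ==
  [17] u=2 | in 11011 | out 11011 | prev 11010 | push {}
  [18] u=6 | in 11011 | out 01010 | ==

Converged values:
  [0] 01011
  [1] 11101
  [2] 11011
  [3] 00101
  [4] 00111
  [5] 11011
  [6] 01010
  [7] 01011

01111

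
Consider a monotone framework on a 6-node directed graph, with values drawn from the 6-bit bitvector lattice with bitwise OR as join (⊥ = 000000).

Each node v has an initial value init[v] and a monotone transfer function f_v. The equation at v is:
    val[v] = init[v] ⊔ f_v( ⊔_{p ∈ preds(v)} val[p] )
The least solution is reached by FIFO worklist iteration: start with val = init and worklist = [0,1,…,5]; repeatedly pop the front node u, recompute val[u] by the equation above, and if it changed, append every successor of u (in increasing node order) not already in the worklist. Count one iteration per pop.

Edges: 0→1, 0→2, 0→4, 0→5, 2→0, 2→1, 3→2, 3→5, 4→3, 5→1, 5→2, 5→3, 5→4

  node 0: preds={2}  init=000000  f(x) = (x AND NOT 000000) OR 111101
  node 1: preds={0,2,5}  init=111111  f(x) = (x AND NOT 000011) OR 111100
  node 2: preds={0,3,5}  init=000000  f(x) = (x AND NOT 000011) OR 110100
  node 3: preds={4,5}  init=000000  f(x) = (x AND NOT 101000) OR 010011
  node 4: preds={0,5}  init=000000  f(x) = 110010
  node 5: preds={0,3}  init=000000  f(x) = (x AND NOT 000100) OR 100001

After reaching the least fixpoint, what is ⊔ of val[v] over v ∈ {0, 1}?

111111

Worklist (11 pops):
  #1 pop 0: in=000000 → 111101 (was 000000); enqueue []
  #2 pop 1: in=111101 → 111111 (no change)
  #3 pop 2: in=111101 → 111100 (was 000000); enqueue [0,1]
  #4 pop 3: in=000000 → 010011 (was 000000); enqueue [2]
  #5 pop 4: in=111101 → 110010 (was 000000); enqueue [3]
  #6 pop 5: in=111111 → 111011 (was 000000); enqueue [4]
  #7 pop 0: in=111100 → 111101 (no change)
  #8 pop 1: in=111111 → 111111 (no change)
  #9 pop 2: in=111111 → 111100 (no change)
  #10 pop 3: in=111011 → 010011 (no change)
  #11 pop 4: in=111111 → 110010 (no change)

Fixpoint:
  val[0] = 111101
  val[1] = 111111
  val[2] = 111100
  val[3] = 010011
  val[4] = 110010
  val[5] = 111011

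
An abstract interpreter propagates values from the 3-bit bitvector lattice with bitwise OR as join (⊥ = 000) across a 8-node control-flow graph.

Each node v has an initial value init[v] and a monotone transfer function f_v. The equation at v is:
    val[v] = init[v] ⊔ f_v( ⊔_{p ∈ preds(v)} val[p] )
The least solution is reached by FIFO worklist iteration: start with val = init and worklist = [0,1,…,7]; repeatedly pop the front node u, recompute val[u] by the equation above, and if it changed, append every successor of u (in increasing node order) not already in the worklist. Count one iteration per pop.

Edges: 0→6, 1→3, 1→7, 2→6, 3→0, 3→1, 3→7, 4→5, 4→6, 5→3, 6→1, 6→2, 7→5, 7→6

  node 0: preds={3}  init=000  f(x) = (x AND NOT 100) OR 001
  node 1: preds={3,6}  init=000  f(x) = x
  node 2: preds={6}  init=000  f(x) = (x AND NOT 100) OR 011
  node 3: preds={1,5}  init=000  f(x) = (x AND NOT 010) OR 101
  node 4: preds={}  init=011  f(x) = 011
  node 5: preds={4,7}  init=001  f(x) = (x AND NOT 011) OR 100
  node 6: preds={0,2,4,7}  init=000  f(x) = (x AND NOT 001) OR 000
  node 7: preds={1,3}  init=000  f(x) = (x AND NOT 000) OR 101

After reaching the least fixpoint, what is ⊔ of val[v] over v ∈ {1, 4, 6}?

111

Trace (19 dequeues):
  [1] u=0 | in 000 | out 001 | prev 000 | push {}
  [2] u=1 | in 000 | out 000 | ==
  [3] u=2 | in 000 | out 011 | prev 000 | push {}
  [4] u=3 | in 001 | out 101 | prev 000 | push {0,1}
  [5] u=4 | in 000 | out 011 | ==
  [6] u=5 | in 011 | out 101 | prev 001 | push {3}
  [7] u=6 | in 011 | out 010 | prev 000 | push {2}
  [8] u=7 | in 101 | out 101 | prev 000 | push {5,6}
  [9] u=0 | in 101 | out 001 | ==
  [10] u=1 | in 111 | out 111 | prev 000 | push {7}
  [11] u=3 | in 111 | out 101 | ==
  [12] u=2 | in 010 | out 011 | ==
  [13] u=5 | in 111 | out 101 | ==
  [14] u=6 | in 111 | out 110 | prev 010 | push {1,2}
  [15] u=7 | in 111 | out 111 | prev 101 | push {5,6}
  [16] u=1 | in 111 | out 111 | ==
  [17] u=2 | in 110 | out 011 | ==
  [18] u=5 | in 111 | out 101 | ==
  [19] u=6 | in 111 | out 110 | ==

Converged values:
  [0] 001
  [1] 111
  [2] 011
  [3] 101
  [4] 011
  [5] 101
  [6] 110
  [7] 111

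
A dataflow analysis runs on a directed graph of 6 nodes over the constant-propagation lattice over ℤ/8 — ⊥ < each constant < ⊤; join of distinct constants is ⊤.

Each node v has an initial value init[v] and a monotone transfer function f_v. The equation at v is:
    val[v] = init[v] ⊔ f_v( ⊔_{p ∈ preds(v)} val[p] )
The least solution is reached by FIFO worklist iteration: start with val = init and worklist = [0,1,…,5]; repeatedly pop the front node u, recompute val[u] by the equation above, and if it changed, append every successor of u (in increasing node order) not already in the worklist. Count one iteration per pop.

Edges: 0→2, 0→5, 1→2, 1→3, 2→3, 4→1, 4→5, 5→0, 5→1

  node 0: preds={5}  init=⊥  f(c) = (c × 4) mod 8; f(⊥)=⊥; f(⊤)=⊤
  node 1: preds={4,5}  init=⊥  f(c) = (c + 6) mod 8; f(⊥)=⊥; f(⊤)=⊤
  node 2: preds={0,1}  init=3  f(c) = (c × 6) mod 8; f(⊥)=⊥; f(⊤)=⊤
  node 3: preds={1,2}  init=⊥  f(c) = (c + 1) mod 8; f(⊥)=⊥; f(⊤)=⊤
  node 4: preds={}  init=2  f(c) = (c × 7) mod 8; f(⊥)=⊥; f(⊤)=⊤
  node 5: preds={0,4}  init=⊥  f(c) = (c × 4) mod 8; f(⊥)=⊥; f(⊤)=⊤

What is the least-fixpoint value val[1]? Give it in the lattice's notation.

Iteration log — 15 steps:
  step 1. node 0  ⊔preds=⊥  new=⊥  stable
  step 2. node 1  ⊔preds=2  new=0  old=⊥  +wl: 
  step 3. node 2  ⊔preds=0  new=⊤  old=3  +wl: 
  step 4. node 3  ⊔preds=⊤  new=⊤  old=⊥  +wl: 
  step 5. node 4  ⊔preds=⊥  new=2  stable
  step 6. node 5  ⊔preds=2  new=0  old=⊥  +wl: 0,1
  step 7. node 0  ⊔preds=0  new=0  old=⊥  +wl: 2,5
  step 8. node 1  ⊔preds=⊤  new=⊤  old=0  +wl: 3
  step 9. node 2  ⊔preds=⊤  new=⊤  stable
  step 10. node 5  ⊔preds=⊤  new=⊤  old=0  +wl: 0,1
  step 11. node 3  ⊔preds=⊤  new=⊤  stable
  step 12. node 0  ⊔preds=⊤  new=⊤  old=0  +wl: 2,5
  step 13. node 1  ⊔preds=⊤  new=⊤  stable
  step 14. node 2  ⊔preds=⊤  new=⊤  stable
  step 15. node 5  ⊔preds=⊤  new=⊤  stable

Least fixpoint reached:
  node 0: ⊤
  node 1: ⊤
  node 2: ⊤
  node 3: ⊤
  node 4: 2
  node 5: ⊤

⊤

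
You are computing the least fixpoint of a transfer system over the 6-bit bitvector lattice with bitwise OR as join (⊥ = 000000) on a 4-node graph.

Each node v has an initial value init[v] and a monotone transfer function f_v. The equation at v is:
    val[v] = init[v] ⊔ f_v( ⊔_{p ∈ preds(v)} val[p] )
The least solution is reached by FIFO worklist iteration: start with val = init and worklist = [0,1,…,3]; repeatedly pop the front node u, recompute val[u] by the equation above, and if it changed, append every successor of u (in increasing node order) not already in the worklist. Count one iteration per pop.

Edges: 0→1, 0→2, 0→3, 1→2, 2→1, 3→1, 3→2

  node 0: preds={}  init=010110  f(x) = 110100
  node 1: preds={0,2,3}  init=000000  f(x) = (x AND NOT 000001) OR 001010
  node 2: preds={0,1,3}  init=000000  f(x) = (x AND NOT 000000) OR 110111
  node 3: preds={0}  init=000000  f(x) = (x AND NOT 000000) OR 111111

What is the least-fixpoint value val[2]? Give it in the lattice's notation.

111111

Worklist (6 pops):
  #1 pop 0: in=000000 → 110110 (was 010110); enqueue []
  #2 pop 1: in=110110 → 111110 (was 000000); enqueue []
  #3 pop 2: in=111110 → 111111 (was 000000); enqueue [1]
  #4 pop 3: in=110110 → 111111 (was 000000); enqueue [2]
  #5 pop 1: in=111111 → 111110 (no change)
  #6 pop 2: in=111111 → 111111 (no change)

Fixpoint:
  val[0] = 110110
  val[1] = 111110
  val[2] = 111111
  val[3] = 111111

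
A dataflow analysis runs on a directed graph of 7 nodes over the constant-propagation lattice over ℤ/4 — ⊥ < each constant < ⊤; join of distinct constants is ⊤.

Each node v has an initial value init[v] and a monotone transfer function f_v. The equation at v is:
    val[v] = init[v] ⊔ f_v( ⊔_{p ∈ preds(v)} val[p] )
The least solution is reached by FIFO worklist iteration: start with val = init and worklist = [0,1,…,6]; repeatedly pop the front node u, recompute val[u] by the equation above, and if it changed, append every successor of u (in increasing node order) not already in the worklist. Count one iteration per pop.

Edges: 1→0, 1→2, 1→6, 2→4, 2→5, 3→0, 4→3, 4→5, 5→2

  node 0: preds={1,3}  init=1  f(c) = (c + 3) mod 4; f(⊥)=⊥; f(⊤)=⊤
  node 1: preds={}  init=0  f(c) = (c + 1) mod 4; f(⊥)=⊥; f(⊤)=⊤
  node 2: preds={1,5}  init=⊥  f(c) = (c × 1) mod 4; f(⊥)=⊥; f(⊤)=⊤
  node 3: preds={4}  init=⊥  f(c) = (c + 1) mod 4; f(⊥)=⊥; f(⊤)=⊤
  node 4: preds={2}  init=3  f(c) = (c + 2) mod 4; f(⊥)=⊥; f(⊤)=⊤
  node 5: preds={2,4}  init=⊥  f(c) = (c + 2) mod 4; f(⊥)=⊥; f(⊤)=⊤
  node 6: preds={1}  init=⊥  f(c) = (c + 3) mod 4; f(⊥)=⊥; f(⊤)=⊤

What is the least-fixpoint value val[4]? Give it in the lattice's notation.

Iteration log — 13 steps:
  step 1. node 0  ⊔preds=0  new=⊤  old=1  +wl: 
  step 2. node 1  ⊔preds=⊥  new=0  stable
  step 3. node 2  ⊔preds=0  new=0  old=⊥  +wl: 
  step 4. node 3  ⊔preds=3  new=0  old=⊥  +wl: 0
  step 5. node 4  ⊔preds=0  new=⊤  old=3  +wl: 3
  step 6. node 5  ⊔preds=⊤  new=⊤  old=⊥  +wl: 2
  step 7. node 6  ⊔preds=0  new=3  old=⊥  +wl: 
  step 8. node 0  ⊔preds=0  new=⊤  stable
  step 9. node 3  ⊔preds=⊤  new=⊤  old=0  +wl: 0
  step 10. node 2  ⊔preds=⊤  new=⊤  old=0  +wl: 4,5
  step 11. node 0  ⊔preds=⊤  new=⊤  stable
  step 12. node 4  ⊔preds=⊤  new=⊤  stable
  step 13. node 5  ⊔preds=⊤  new=⊤  stable

Least fixpoint reached:
  node 0: ⊤
  node 1: 0
  node 2: ⊤
  node 3: ⊤
  node 4: ⊤
  node 5: ⊤
  node 6: 3

⊤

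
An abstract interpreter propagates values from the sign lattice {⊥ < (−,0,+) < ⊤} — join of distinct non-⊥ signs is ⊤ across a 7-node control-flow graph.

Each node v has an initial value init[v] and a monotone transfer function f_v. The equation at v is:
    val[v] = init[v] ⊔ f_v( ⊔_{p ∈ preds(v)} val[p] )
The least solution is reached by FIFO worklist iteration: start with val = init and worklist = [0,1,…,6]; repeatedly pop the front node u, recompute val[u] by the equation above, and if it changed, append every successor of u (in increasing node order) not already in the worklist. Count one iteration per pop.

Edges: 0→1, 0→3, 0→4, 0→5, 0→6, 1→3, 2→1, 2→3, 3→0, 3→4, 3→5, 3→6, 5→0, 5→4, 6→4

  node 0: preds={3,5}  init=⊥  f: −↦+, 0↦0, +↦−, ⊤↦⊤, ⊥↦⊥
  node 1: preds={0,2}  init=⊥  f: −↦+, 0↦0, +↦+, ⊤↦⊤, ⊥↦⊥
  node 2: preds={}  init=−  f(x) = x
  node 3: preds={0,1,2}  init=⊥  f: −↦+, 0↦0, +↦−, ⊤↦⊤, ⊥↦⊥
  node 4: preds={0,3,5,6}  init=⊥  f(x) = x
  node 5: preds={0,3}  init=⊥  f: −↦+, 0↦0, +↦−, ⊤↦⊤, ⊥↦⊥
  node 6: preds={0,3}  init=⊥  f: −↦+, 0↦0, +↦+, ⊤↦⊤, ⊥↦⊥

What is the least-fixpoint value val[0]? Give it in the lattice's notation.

⊤

Iteration log — 13 steps:
  step 1. node 0  ⊔preds=⊥  new=⊥  stable
  step 2. node 1  ⊔preds=−  new=+  old=⊥  +wl: 
  step 3. node 2  ⊔preds=⊥  new=−  stable
  step 4. node 3  ⊔preds=⊤  new=⊤  old=⊥  +wl: 0
  step 5. node 4  ⊔preds=⊤  new=⊤  old=⊥  +wl: 
  step 6. node 5  ⊔preds=⊤  new=⊤  old=⊥  +wl: 4
  step 7. node 6  ⊔preds=⊤  new=⊤  old=⊥  +wl: 
  step 8. node 0  ⊔preds=⊤  new=⊤  old=⊥  +wl: 1,3,5,6
  step 9. node 4  ⊔preds=⊤  new=⊤  stable
  step 10. node 1  ⊔preds=⊤  new=⊤  old=+  +wl: 
  step 11. node 3  ⊔preds=⊤  new=⊤  stable
  step 12. node 5  ⊔preds=⊤  new=⊤  stable
  step 13. node 6  ⊔preds=⊤  new=⊤  stable

Least fixpoint reached:
  node 0: ⊤
  node 1: ⊤
  node 2: −
  node 3: ⊤
  node 4: ⊤
  node 5: ⊤
  node 6: ⊤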